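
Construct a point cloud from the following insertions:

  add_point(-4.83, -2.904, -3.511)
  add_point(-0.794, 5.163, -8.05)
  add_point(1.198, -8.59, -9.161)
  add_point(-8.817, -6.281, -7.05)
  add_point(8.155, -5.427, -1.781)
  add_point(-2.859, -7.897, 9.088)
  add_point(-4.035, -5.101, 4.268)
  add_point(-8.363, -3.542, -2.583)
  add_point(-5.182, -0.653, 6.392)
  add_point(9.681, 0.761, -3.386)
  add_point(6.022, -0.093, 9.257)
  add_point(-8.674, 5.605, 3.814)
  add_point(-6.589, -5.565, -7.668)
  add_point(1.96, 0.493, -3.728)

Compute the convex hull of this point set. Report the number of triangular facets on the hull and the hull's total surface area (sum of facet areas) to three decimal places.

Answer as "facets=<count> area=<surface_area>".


facets=16 area=957.021

Points on the hull: [1, 2, 3, 4, 5, 7, 9, 10, 11, 12] (10 of 14).

Triangle areas on the boundary:
  f1: (p1, p11, p3) → 93.4888
  f2: (p1, p10, p9) → 80.0751
  f3: (p1, p10, p11) → 115.7270
  f4: (p2, p1, p9) → 76.6619
  f5: (p4, p10, p9) → 40.4461
  f6: (p4, p2, p9) → 33.6860
  f7: (p12, p1, p3) → 10.4646
  f8: (p12, p2, p3) → 6.3739
  f9: (p12, p2, p1) → 51.3372
  f10: (p7, p11, p3) → 12.1259
  f11: (p5, p4, p10) → 72.5333
  f12: (p5, p4, p2) → 83.2113
  f13: (p5, p10, p11) → 88.4747
  f14: (p5, p2, p3) → 89.4507
  f15: (p5, p7, p11) → 74.2114
  f16: (p5, p7, p3) → 28.7528
Σ area = 957.021

Euler: V−E+F = 10−24+16 = 2.


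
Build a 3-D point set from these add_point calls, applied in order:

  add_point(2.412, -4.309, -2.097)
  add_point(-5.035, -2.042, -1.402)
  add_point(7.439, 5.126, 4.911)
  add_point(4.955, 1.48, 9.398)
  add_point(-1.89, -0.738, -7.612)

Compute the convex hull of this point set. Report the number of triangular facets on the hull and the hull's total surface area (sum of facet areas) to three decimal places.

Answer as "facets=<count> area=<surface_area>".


Extreme-point indices: [0, 1, 2, 3, 4] — 5 of 5 on the boundary.

Triangle areas on the boundary:
  f1: (p4, p2, p1) → 55.4352
  f2: (p4, p0, p1) → 24.7459
  f3: (p4, p0, p2) → 48.4022
  f4: (p3, p2, p1) → 47.2884
  f5: (p3, p0, p1) → 51.2544
  f6: (p3, p0, p2) → 39.4706
Σ area = 266.597

Euler: V−E+F = 5−9+6 = 2.

facets=6 area=266.597


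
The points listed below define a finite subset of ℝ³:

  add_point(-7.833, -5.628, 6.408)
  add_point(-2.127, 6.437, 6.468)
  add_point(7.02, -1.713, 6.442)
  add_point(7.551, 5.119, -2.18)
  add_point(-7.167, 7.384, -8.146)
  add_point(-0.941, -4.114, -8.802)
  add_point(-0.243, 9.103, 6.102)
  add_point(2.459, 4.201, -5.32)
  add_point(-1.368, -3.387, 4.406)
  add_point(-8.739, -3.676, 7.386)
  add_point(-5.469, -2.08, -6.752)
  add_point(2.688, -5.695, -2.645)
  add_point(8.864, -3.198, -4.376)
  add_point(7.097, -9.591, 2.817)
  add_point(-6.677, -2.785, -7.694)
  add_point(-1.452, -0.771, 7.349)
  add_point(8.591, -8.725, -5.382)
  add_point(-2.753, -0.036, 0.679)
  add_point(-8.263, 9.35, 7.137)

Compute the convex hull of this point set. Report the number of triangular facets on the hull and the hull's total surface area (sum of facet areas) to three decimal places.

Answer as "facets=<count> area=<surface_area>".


facets=24 area=1136.109

Extreme-point indices: [0, 2, 3, 4, 5, 6, 7, 9, 12, 13, 14, 15, 16, 18] — 14 of 19 on the boundary.

Area of each hull facet:
  f1: (p16, p5, p12) → 29.7441
  f2: (p4, p18, p9) → 100.1336
  f3: (p15, p18, p9) → 46.7776
  f4: (p15, p2, p9) → 16.1049
  f5: (p15, p2, p18) → 40.1393
  f6: (p3, p2, p12) → 44.1626
  f7: (p0, p2, p9) → 17.9229
  f8: (p13, p2, p12) → 40.6711
  f9: (p13, p16, p12) → 23.5137
  f10: (p13, p0, p2) → 64.9145
  f11: (p13, p0, p16) → 61.8924
  f12: (p7, p5, p12) → 43.7125
  f13: (p7, p4, p5) → 50.0587
  f14: (p7, p3, p12) → 26.0389
  f15: (p7, p3, p4) → 16.0972
  f16: (p6, p2, p18) → 43.1530
  f17: (p6, p3, p2) → 61.8022
  f18: (p6, p4, p18) → 61.2162
  f19: (p6, p3, p4) → 89.2252
  f20: (p14, p4, p5) → 29.4850
  f21: (p14, p16, p5) → 17.2761
  f22: (p14, p0, p16) → 118.3241
  f23: (p14, p4, p9) → 77.3302
  f24: (p14, p0, p9) → 16.4128
Σ area = 1136.109

Euler: V−E+F = 14−36+24 = 2.


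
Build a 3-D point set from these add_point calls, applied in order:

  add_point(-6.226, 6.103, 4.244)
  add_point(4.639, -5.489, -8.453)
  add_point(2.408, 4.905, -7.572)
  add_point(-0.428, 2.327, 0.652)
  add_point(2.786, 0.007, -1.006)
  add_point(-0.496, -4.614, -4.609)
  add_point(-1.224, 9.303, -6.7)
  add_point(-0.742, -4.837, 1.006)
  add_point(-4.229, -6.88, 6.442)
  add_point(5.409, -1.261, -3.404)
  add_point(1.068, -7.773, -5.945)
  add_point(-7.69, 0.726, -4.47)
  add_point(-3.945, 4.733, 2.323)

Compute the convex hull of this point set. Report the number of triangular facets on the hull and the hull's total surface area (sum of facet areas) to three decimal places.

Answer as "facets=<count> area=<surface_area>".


Extreme-point indices: [0, 1, 2, 4, 6, 8, 9, 10, 11] — 9 of 13 on the boundary.

Area of each hull facet:
  f1: (p0, p6, p11) → 53.7792
  f2: (p0, p8, p11) → 64.6125
  f3: (p1, p6, p11) → 76.8200
  f4: (p1, p8, p9) → 48.4507
  f5: (p4, p8, p9) → 18.7621
  f6: (p4, p0, p8) → 68.1153
  f7: (p4, p6, p9) → 21.4835
  f8: (p4, p0, p6) → 62.7132
  f9: (p2, p6, p9) → 15.5070
  f10: (p2, p1, p9) → 26.5690
  f11: (p2, p1, p6) → 14.2223
  f12: (p10, p8, p11) → 74.7099
  f13: (p10, p1, p11) → 29.2557
  f14: (p10, p1, p8) → 23.0419
Σ area = 598.042

Euler characteristic 9−21+14 = 2 ✓

facets=14 area=598.042


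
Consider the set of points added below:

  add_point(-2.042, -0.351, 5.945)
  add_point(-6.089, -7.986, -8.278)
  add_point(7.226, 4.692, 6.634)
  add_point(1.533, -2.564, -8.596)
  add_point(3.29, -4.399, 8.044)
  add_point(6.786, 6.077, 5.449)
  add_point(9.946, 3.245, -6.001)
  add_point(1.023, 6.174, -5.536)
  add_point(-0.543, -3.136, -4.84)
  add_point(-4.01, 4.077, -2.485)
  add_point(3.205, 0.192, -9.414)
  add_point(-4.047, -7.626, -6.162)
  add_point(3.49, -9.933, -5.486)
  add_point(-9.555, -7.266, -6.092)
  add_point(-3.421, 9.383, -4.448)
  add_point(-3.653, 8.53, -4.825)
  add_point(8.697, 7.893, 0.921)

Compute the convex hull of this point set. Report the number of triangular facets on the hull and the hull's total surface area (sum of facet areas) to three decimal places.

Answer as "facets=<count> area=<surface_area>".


Hull vertices (12/17): indices [0, 1, 2, 4, 5, 6, 10, 12, 13, 14, 15, 16].

Area of each hull facet:
  f1: (p12, p4, p13) → 97.3201
  f2: (p12, p4, p6) → 102.3455
  f3: (p10, p14, p6) → 50.4066
  f4: (p10, p12, p6) → 43.5755
  f5: (p0, p14, p13) → 107.6437
  f6: (p0, p4, p13) → 52.1298
  f7: (p5, p0, p14) → 73.0950
  f8: (p15, p14, p13) → 2.7095
  f9: (p15, p10, p14) → 4.3160
  f10: (p1, p12, p13) → 15.6259
  f11: (p1, p10, p12) → 52.6330
  f12: (p1, p15, p13) → 35.0358
  f13: (p1, p15, p10) → 72.9167
  f14: (p16, p14, p6) → 55.7138
  f15: (p16, p5, p14) → 34.8880
  f16: (p2, p4, p6) → 64.6119
  f17: (p2, p16, p6) → 24.9974
  f18: (p2, p16, p5) → 3.4265
  f19: (p2, p0, p4) → 33.8232
  f20: (p2, p5, p0) → 9.8582
Σ area = 937.072

Check V−E+F: 12 − 30 + 20 = 2.

facets=20 area=937.072


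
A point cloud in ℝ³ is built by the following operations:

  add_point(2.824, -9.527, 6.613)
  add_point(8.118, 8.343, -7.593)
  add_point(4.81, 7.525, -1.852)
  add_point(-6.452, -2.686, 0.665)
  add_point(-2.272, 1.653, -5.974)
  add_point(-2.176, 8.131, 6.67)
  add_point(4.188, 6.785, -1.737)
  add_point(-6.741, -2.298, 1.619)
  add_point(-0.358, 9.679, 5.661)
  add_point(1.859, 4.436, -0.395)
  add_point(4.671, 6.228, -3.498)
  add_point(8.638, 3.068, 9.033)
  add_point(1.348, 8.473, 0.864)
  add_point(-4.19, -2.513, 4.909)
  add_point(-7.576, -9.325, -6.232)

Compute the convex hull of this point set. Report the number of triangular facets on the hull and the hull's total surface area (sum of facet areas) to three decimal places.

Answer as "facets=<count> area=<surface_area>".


facets=16 area=902.225

Extreme-point indices: [0, 1, 4, 5, 7, 8, 11, 12, 13, 14] — 10 of 15 on the boundary.

Triangle areas on the boundary:
  f1: (p1, p8, p11) → 89.8246
  f2: (p4, p1, p14) → 40.8706
  f3: (p0, p13, p14) → 67.8407
  f4: (p0, p1, p14) → 182.2519
  f5: (p0, p1, p11) → 122.3181
  f6: (p7, p13, p14) → 17.6196
  f7: (p7, p4, p14) → 49.0540
  f8: (p5, p8, p11) → 15.0540
  f9: (p5, p0, p11) → 85.6678
  f10: (p5, p0, p13) → 47.1476
  f11: (p5, p7, p13) → 22.4639
  f12: (p5, p4, p8) → 18.3696
  f13: (p5, p7, p4) → 58.9950
  f14: (p12, p1, p8) → 10.9603
  f15: (p12, p4, p8) → 20.6006
  f16: (p12, p4, p1) → 53.1863
Σ area = 902.225

Euler: V−E+F = 10−24+16 = 2.


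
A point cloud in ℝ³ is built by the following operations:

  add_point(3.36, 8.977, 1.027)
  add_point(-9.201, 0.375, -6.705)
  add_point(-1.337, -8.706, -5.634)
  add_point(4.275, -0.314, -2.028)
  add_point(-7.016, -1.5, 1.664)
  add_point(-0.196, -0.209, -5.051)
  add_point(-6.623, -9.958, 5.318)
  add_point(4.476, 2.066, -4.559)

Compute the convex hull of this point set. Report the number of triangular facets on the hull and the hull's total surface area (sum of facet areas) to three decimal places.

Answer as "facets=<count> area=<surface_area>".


Extreme-point indices: [0, 1, 2, 3, 4, 6, 7] — 7 of 8 on the boundary.

Triangle areas on the boundary:
  f1: (p0, p7, p1) → 62.3143
  f2: (p2, p7, p1) → 69.5783
  f3: (p2, p6, p1) → 73.1399
  f4: (p4, p6, p1) → 33.2581
  f5: (p4, p0, p1) → 65.3025
  f6: (p4, p0, p6) → 52.3930
  f7: (p3, p2, p7) → 17.6666
  f8: (p3, p2, p6) → 65.5277
  f9: (p3, p0, p7) → 15.5488
  f10: (p3, p0, p6) → 74.7850
Σ area = 529.514

Check V−E+F: 7 − 15 + 10 = 2.

facets=10 area=529.514


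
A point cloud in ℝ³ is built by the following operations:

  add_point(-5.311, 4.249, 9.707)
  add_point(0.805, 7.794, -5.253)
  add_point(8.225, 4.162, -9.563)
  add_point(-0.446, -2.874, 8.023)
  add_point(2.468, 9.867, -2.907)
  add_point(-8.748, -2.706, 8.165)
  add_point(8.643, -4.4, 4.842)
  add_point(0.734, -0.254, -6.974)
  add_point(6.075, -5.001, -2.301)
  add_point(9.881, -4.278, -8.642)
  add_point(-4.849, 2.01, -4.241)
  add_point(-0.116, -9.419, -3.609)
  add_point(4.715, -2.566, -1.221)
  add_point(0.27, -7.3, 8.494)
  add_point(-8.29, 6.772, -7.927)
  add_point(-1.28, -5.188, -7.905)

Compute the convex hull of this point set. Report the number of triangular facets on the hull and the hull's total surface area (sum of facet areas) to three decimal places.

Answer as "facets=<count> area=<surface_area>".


10 of the 16 inputs are extreme points: [0, 2, 4, 5, 6, 9, 11, 13, 14, 15].

Triangle areas on the boundary:
  f1: (p14, p0, p5) → 70.7328
  f2: (p14, p0, p4) → 95.3704
  f3: (p6, p0, p4) → 121.3727
  f4: (p11, p6, p9) → 72.9333
  f5: (p2, p14, p4) → 64.1042
  f6: (p2, p6, p9) → 58.2887
  f7: (p2, p6, p4) → 85.0218
  f8: (p13, p0, p5) → 40.0463
  f9: (p13, p6, p0) → 61.1055
  f10: (p13, p11, p5) → 62.2304
  f11: (p13, p11, p6) → 56.2773
  f12: (p15, p11, p9) → 34.3282
  f13: (p15, p2, p9) → 48.2722
  f14: (p15, p2, p14) → 90.3411
  f15: (p15, p14, p5) → 117.1113
  f16: (p15, p11, p5) → 48.9647
Σ area = 1126.501

Euler characteristic 10−24+16 = 2 ✓

facets=16 area=1126.501


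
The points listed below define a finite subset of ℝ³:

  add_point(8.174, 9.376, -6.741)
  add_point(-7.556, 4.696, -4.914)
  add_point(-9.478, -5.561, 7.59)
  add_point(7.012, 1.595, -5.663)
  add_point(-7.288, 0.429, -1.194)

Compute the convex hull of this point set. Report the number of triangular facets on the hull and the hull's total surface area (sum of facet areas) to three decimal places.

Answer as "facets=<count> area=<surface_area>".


Hull vertices (5/5): indices [0, 1, 2, 3, 4].

Facet areas (half cross-product norm):
  f1: (p1, p0, p2) → 124.6087
  f2: (p3, p0, p2) → 76.6594
  f3: (p3, p1, p0) → 59.1250
  f4: (p4, p1, p2) → 10.7374
  f5: (p4, p3, p2) → 71.7540
  f6: (p4, p3, p1) → 41.6447
Σ area = 384.529

Euler characteristic 5−9+6 = 2 ✓

facets=6 area=384.529


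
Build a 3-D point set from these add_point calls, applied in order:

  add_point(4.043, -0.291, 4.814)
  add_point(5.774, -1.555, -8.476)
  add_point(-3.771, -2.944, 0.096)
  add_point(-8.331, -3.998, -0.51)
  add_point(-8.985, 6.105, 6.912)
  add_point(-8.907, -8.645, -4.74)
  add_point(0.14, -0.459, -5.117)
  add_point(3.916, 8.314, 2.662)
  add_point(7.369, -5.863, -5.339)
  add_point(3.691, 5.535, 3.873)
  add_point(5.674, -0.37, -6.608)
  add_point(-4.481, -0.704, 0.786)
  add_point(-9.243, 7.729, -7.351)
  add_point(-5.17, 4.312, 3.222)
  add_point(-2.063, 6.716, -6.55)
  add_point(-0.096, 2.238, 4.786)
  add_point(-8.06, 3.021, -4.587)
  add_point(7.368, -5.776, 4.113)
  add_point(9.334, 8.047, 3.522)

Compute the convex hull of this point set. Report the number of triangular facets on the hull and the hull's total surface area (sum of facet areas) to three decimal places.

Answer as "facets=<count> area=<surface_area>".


Points on the hull: [0, 1, 3, 4, 5, 7, 8, 12, 14, 17, 18] (11 of 19).

Facet areas (half cross-product norm):
  f1: (p4, p5, p12) → 114.6843
  f2: (p1, p5, p12) → 124.8238
  f3: (p7, p18, p12) → 21.7833
  f4: (p7, p4, p12) → 93.9838
  f5: (p7, p4, p18) → 18.7244
  f6: (p0, p4, p18) → 72.4458
  f7: (p14, p18, p12) → 33.7824
  f8: (p14, p1, p12) → 27.9490
  f9: (p14, p1, p18) → 83.1538
  f10: (p3, p4, p5) → 7.0008
  f11: (p17, p3, p5) → 50.9342
  f12: (p17, p0, p18) → 29.1014
  f13: (p17, p0, p4) → 25.3634
  f14: (p17, p3, p4) → 103.2801
  f15: (p8, p1, p5) → 45.5563
  f16: (p8, p17, p5) → 78.0433
  f17: (p8, p1, p18) → 43.8626
  f18: (p8, p17, p18) → 66.0104
Σ area = 1040.483

Euler characteristic 11−27+18 = 2 ✓

facets=18 area=1040.483


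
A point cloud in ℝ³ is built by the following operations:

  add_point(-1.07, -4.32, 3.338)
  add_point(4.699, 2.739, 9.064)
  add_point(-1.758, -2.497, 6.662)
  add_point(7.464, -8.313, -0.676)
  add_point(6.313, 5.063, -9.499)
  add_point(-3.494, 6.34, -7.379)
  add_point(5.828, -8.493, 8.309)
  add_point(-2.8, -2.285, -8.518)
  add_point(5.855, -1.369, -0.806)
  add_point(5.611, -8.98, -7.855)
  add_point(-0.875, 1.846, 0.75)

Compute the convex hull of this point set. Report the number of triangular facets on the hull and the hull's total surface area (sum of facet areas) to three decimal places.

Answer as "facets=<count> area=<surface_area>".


facets=14 area=772.381

9 of the 11 inputs are extreme points: [0, 1, 2, 3, 4, 5, 6, 7, 9].

Per-facet area ½‖(b−a)×(c−a)‖:
  f1: (p1, p4, p5) → 91.3025
  f2: (p1, p4, p3) → 115.9166
  f3: (p2, p1, p5) → 72.1691
  f4: (p9, p4, p3) → 52.6884
  f5: (p6, p1, p3) → 51.5673
  f6: (p6, p2, p1) → 41.0489
  f7: (p6, p9, p3) → 14.6618
  f8: (p7, p2, p5) → 65.9940
  f9: (p7, p4, p5) → 42.9618
  f10: (p7, p9, p4) → 61.8281
  f11: (p0, p6, p9) → 65.3704
  f12: (p0, p7, p9) → 62.9198
  f13: (p0, p6, p2) → 18.1271
  f14: (p0, p7, p2) → 15.8256
Σ area = 772.381

Euler characteristic 9−21+14 = 2 ✓


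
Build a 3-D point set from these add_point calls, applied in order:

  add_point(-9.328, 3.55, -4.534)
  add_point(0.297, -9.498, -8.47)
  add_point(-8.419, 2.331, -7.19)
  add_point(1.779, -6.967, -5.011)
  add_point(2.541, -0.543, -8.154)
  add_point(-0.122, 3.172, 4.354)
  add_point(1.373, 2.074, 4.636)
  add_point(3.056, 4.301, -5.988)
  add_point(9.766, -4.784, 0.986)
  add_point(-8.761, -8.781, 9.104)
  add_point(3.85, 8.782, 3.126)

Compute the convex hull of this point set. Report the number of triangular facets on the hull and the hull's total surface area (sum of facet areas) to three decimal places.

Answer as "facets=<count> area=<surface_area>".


Hull vertices (9/11): indices [0, 1, 2, 4, 6, 7, 8, 9, 10].

Triangle areas on the boundary:
  f1: (p1, p9, p8) → 133.9491
  f2: (p10, p9, p0) → 146.3120
  f3: (p6, p9, p8) → 87.6513
  f4: (p6, p10, p8) → 40.6142
  f5: (p6, p10, p9) → 21.7419
  f6: (p2, p9, p0) → 26.1815
  f7: (p2, p1, p9) → 135.1481
  f8: (p7, p10, p8) → 66.1265
  f9: (p7, p10, p0) → 63.6262
  f10: (p7, p2, p0) → 17.7471
  f11: (p4, p1, p8) → 56.4817
  f12: (p4, p7, p8) → 33.0160
  f13: (p4, p2, p1) → 52.5159
  f14: (p4, p7, p2) → 29.8652
Σ area = 910.977

Euler characteristic 9−21+14 = 2 ✓

facets=14 area=910.977


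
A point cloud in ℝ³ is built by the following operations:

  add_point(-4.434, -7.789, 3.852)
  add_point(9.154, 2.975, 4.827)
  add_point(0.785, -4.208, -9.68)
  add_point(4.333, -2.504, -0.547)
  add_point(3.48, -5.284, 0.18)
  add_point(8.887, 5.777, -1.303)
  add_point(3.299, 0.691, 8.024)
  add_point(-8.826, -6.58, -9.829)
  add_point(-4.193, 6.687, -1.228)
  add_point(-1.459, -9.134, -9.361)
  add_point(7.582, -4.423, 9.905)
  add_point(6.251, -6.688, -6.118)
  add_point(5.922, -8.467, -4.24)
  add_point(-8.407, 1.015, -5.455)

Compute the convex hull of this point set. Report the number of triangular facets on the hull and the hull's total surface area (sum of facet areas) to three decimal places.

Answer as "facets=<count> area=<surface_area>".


Extreme-point indices: [0, 1, 2, 5, 6, 7, 8, 9, 10, 11, 12, 13] — 12 of 14 on the boundary.

Facet areas (half cross-product norm):
  f1: (p5, p8, p1) → 44.1336
  f2: (p9, p0, p7) → 52.2855
  f3: (p11, p5, p1) → 45.8759
  f4: (p13, p0, p7) → 57.5588
  f5: (p13, p0, p8) → 55.1360
  f6: (p6, p0, p8) → 78.1146
  f7: (p6, p0, p10) → 42.2996
  f8: (p6, p8, p1) → 46.9939
  f9: (p6, p10, p1) → 24.1544
  f10: (p2, p9, p7) → 21.0924
  f11: (p2, p13, p7) → 41.9275
  f12: (p2, p11, p5) → 47.5308
  f13: (p2, p11, p9) → 18.9155
  f14: (p2, p5, p8) → 88.3518
  f15: (p2, p13, p8) → 46.6677
  f16: (p12, p10, p1) → 64.5088
  f17: (p12, p11, p1) → 19.3715
  f18: (p12, p11, p9) → 11.3554
  f19: (p12, p0, p10) → 83.6040
  f20: (p12, p9, p0) → 56.7019
Σ area = 946.580

Check V−E+F: 12 − 30 + 20 = 2.

facets=20 area=946.580


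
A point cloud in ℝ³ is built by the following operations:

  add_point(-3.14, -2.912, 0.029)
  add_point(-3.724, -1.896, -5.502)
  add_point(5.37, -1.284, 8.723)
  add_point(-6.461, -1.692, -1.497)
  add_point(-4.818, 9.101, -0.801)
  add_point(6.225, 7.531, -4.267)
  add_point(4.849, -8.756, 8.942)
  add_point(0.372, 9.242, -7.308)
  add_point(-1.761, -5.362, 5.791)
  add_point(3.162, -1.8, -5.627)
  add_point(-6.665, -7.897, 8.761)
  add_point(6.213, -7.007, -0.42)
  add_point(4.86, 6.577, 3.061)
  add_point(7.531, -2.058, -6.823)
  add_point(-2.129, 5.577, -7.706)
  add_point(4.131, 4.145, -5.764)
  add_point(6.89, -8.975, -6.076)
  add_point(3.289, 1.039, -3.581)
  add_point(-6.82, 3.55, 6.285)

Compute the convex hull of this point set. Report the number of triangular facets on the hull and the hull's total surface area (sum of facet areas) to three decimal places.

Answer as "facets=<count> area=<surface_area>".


Points on the hull: [1, 2, 3, 4, 5, 6, 7, 10, 12, 13, 14, 16, 18] (13 of 19).

Per-facet area ½‖(b−a)×(c−a)‖:
  f1: (p4, p12, p18) → 48.1934
  f2: (p4, p12, p7) → 42.8761
  f3: (p14, p7, p13) → 27.4417
  f4: (p14, p4, p7) → 17.7220
  f5: (p2, p12, p18) → 57.8297
  f6: (p2, p10, p18) → 71.4229
  f7: (p2, p10, p6) → 43.2638
  f8: (p2, p6, p13) → 58.8739
  f9: (p5, p7, p13) → 33.1173
  f10: (p5, p12, p7) → 24.3337
  f11: (p5, p2, p13) → 74.5706
  f12: (p5, p2, p12) → 27.3063
  f13: (p16, p14, p13) → 36.0672
  f14: (p16, p14, p1) → 47.7258
  f15: (p16, p6, p13) → 52.6638
  f16: (p16, p10, p1) → 100.5664
  f17: (p16, p10, p6) → 86.8854
  f18: (p3, p10, p18) → 51.0672
  f19: (p3, p10, p1) → 20.9694
  f20: (p3, p4, p18) → 41.1728
  f21: (p3, p14, p1) → 18.4036
  f22: (p3, p14, p4) → 40.5619
Σ area = 1023.035

Euler: V−E+F = 13−33+22 = 2.

facets=22 area=1023.035


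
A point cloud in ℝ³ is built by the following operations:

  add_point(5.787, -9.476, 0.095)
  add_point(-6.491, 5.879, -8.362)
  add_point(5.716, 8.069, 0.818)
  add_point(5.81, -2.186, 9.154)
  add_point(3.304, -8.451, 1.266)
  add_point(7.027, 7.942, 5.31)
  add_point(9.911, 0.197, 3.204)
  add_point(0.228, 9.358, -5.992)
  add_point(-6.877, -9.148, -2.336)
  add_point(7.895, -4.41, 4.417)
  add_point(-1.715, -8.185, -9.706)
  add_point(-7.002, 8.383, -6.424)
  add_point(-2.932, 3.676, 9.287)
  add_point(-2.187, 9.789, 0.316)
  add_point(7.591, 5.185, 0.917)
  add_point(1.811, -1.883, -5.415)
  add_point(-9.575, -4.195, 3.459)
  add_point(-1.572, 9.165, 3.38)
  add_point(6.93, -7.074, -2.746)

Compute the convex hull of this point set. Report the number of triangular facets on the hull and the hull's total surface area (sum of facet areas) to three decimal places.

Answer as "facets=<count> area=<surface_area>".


18 of the 19 inputs are extreme points: [0, 1, 2, 3, 4, 5, 6, 7, 8, 9, 10, 11, 12, 13, 14, 16, 17, 18].

Area of each hull facet:
  f1: (p11, p12, p16) → 91.2973
  f2: (p8, p0, p10) → 53.3948
  f3: (p18, p0, p10) → 21.4029
  f4: (p4, p8, p16) → 43.7280
  f5: (p4, p8, p0) → 12.1621
  f6: (p3, p5, p6) → 32.3135
  f7: (p3, p5, p12) → 52.0625
  f8: (p3, p4, p0) → 14.4588
  f9: (p3, p12, p16) → 62.0347
  f10: (p3, p4, p16) → 71.0736
  f11: (p17, p5, p13) → 12.8530
  f12: (p17, p5, p12) → 36.2373
  f13: (p17, p11, p13) → 7.0708
  f14: (p17, p11, p12) → 39.6941
  f15: (p7, p11, p13) → 23.6735
  f16: (p7, p5, p13) → 35.7643
  f17: (p7, p18, p10) → 95.6732
  f18: (p1, p8, p10) → 66.6555
  f19: (p1, p7, p10) → 58.2689
  f20: (p1, p7, p11) → 11.7181
  f21: (p1, p11, p16) → 25.3906
  f22: (p1, p8, p16) → 62.5924
  f23: (p9, p3, p6) → 14.5695
  f24: (p9, p3, p0) → 14.1458
  f25: (p9, p18, p6) → 19.7312
  f26: (p9, p18, p0) → 13.5436
  f27: (p14, p5, p6) → 15.3370
  f28: (p14, p18, p6) → 28.2864
  f29: (p14, p7, p18) → 69.1945
  f30: (p2, p7, p5) → 8.2537
  f31: (p2, p14, p5) → 7.8871
  f32: (p2, p14, p7) → 13.3233
Σ area = 1133.792

Euler: V−E+F = 18−48+32 = 2.

facets=32 area=1133.792


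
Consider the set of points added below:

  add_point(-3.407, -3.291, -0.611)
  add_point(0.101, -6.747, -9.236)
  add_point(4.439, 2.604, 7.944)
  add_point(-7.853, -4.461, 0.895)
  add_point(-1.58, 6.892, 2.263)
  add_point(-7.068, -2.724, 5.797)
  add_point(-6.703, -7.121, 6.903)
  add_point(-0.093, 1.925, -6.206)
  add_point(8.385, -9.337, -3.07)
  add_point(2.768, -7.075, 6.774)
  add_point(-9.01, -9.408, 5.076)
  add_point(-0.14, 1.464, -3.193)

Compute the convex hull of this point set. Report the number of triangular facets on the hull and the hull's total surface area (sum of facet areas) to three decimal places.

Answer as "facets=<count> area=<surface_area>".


facets=16 area=753.032

Points on the hull: [1, 2, 3, 4, 5, 6, 7, 8, 9, 10] (10 of 12).

Per-facet area ½‖(b−a)×(c−a)‖:
  f1: (p1, p8, p10) → 90.8896
  f2: (p3, p1, p10) → 38.0406
  f3: (p9, p8, p10) → 66.5035
  f4: (p9, p2, p8) → 55.8838
  f5: (p5, p2, p4) → 52.2898
  f6: (p5, p3, p10) → 16.4067
  f7: (p5, p3, p4) → 30.5081
  f8: (p7, p3, p1) → 54.1673
  f9: (p7, p1, p8) → 48.8376
  f10: (p7, p3, p4) → 57.7377
  f11: (p7, p2, p8) → 100.6070
  f12: (p7, p2, p4) → 45.4112
  f13: (p6, p9, p10) → 13.9151
  f14: (p6, p9, p2) → 46.1481
  f15: (p6, p5, p10) → 7.6755
  f16: (p6, p5, p2) → 28.0103
Σ area = 753.032

Check V−E+F: 10 − 24 + 16 = 2.


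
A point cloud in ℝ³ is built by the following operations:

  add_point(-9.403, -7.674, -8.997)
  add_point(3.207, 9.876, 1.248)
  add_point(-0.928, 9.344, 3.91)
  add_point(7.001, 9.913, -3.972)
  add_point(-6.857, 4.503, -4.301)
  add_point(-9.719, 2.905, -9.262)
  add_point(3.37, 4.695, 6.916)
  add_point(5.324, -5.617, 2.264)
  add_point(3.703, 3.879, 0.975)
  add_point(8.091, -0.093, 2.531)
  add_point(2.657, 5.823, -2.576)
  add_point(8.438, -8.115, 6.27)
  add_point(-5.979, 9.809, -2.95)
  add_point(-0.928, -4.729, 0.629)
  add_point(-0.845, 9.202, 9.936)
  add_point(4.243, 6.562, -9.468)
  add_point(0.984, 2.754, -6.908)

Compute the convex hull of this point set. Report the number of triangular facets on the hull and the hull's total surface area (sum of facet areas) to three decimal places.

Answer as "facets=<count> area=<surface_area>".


facets=18 area=1084.986

Extreme-point indices: [0, 1, 3, 5, 6, 9, 11, 12, 13, 14, 15] — 11 of 17 on the boundary.

Facet areas (half cross-product norm):
  f1: (p15, p3, p11) → 72.7748
  f2: (p13, p14, p11) → 95.8339
  f3: (p12, p14, p5) → 50.7022
  f4: (p12, p15, p5) → 61.9384
  f5: (p12, p15, p3) → 42.9599
  f6: (p9, p3, p11) → 7.8867
  f7: (p0, p15, p5) → 74.4561
  f8: (p0, p15, p11) → 201.0739
  f9: (p0, p13, p11) → 42.9596
  f10: (p0, p14, p5) → 113.0629
  f11: (p0, p13, p14) → 88.5449
  f12: (p1, p14, p3) → 6.2352
  f13: (p1, p12, p3) → 31.9401
  f14: (p1, p12, p14) → 48.5295
  f15: (p6, p14, p3) → 41.5160
  f16: (p6, p9, p3) → 46.5064
  f17: (p6, p14, p11) → 24.5389
  f18: (p6, p9, p11) → 33.5268
Σ area = 1084.986

Euler characteristic 11−27+18 = 2 ✓


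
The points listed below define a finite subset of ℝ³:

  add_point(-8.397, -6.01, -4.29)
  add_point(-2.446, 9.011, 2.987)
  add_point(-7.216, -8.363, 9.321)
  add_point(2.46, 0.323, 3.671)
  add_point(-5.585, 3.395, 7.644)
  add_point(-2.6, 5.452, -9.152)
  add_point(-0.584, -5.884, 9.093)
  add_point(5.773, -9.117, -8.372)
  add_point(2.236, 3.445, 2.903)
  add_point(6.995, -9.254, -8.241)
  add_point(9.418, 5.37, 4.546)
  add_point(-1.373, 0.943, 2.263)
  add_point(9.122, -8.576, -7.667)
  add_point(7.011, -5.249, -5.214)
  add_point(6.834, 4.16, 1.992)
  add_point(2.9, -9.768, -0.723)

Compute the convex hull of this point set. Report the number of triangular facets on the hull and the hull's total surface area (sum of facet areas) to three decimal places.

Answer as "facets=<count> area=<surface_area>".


Points on the hull: [0, 1, 2, 4, 5, 6, 7, 9, 10, 12, 15] (11 of 16).

Facet areas (half cross-product norm):
  f1: (p5, p1, p10) → 79.0207
  f2: (p15, p2, p0) → 78.5556
  f3: (p4, p2, p0) → 79.4726
  f4: (p4, p5, p0) → 100.8379
  f5: (p4, p5, p1) → 46.8918
  f6: (p4, p1, p10) → 49.4407
  f7: (p6, p15, p2) → 38.5819
  f8: (p6, p4, p10) → 77.9167
  f9: (p6, p4, p2) → 37.3639
  f10: (p12, p5, p10) → 146.0695
  f11: (p12, p6, p10) → 136.1385
  f12: (p12, p6, p15) → 30.2396
  f13: (p7, p5, p0) → 98.0191
  f14: (p7, p15, p0) → 50.9179
  f15: (p9, p12, p5) → 19.5097
  f16: (p9, p7, p5) → 8.3770
  f17: (p9, p12, p15) → 9.5957
  f18: (p9, p7, p15) → 4.9215
Σ area = 1091.870

Check V−E+F: 11 − 27 + 18 = 2.

facets=18 area=1091.870


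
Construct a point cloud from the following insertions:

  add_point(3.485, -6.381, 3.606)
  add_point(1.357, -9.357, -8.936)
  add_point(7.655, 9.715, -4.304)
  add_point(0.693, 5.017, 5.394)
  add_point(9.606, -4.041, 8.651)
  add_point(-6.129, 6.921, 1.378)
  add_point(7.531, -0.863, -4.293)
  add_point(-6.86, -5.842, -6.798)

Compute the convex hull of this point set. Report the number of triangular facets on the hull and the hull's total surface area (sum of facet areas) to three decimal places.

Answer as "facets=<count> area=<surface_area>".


Points on the hull: [0, 1, 2, 3, 4, 5, 6, 7] (8 of 8).

Triangle areas on the boundary:
  f1: (p1, p2, p7) → 93.8656
  f2: (p5, p2, p7) → 115.0909
  f3: (p0, p1, p7) → 59.2074
  f4: (p0, p1, p4) → 34.4280
  f5: (p0, p5, p7) → 102.8155
  f6: (p0, p5, p4) → 65.6602
  f7: (p6, p2, p4) → 69.3539
  f8: (p6, p1, p4) → 73.9550
  f9: (p6, p1, p2) → 40.4676
  f10: (p3, p2, p4) → 83.9339
  f11: (p3, p5, p4) → 27.8567
  f12: (p3, p5, p2) → 52.2282
Σ area = 818.863

Euler: V−E+F = 8−18+12 = 2.

facets=12 area=818.863


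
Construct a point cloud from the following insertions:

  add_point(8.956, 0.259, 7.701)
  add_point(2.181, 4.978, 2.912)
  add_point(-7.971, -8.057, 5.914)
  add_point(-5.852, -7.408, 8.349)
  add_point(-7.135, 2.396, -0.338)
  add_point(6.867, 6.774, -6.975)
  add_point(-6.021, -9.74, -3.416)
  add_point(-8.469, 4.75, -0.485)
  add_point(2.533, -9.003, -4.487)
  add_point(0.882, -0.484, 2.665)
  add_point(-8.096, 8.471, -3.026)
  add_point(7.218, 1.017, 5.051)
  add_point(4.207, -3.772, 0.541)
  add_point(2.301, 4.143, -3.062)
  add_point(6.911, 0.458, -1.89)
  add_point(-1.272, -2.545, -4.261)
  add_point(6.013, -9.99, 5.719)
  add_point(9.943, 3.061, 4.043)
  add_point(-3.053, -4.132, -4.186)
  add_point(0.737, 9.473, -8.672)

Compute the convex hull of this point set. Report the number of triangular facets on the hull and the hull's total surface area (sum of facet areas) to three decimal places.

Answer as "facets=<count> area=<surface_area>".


facets=22 area=1077.183

Hull vertices (13/20): indices [0, 1, 2, 3, 5, 6, 7, 8, 10, 14, 16, 17, 19].

Facet areas (half cross-product norm):
  f1: (p10, p6, p7) → 25.0731
  f2: (p10, p6, p19) → 96.5261
  f3: (p5, p19, p17) → 34.0667
  f4: (p1, p3, p7) → 80.7071
  f5: (p1, p10, p7) → 25.2040
  f6: (p1, p19, p17) → 47.7459
  f7: (p1, p10, p19) → 59.3457
  f8: (p0, p16, p17) → 22.4620
  f9: (p0, p3, p16) → 67.3560
  f10: (p0, p1, p17) → 19.0033
  f11: (p0, p1, p3) → 73.5607
  f12: (p2, p6, p7) → 66.7891
  f13: (p2, p3, p7) → 23.2128
  f14: (p2, p6, p16) → 66.3848
  f15: (p2, p3, p16) → 18.5893
  f16: (p14, p16, p17) → 45.7101
  f17: (p14, p5, p17) → 28.1614
  f18: (p8, p6, p19) → 82.3103
  f19: (p8, p5, p19) → 56.2721
  f20: (p8, p6, p16) → 45.9600
  f21: (p8, p14, p16) → 55.8636
  f22: (p8, p14, p5) → 36.8785
Σ area = 1077.183

Euler characteristic 13−33+22 = 2 ✓


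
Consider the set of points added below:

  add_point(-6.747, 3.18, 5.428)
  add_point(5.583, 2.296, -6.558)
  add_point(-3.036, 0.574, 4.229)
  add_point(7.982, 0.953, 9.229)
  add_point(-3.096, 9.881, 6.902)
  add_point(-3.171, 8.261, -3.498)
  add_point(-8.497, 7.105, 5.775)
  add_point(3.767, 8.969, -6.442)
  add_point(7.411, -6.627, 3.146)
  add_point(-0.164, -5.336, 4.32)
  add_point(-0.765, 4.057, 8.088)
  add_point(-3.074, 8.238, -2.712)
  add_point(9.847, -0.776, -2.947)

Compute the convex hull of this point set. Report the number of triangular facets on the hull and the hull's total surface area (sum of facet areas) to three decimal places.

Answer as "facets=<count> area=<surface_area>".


facets=18 area=738.279

Extreme-point indices: [0, 1, 3, 4, 5, 6, 7, 8, 9, 10, 12] — 11 of 13 on the boundary.

Per-facet area ½‖(b−a)×(c−a)‖:
  f1: (p3, p8, p12) → 42.5762
  f2: (p1, p8, p12) → 23.8070
  f3: (p10, p4, p6) → 19.6839
  f4: (p10, p4, p3) → 22.2408
  f5: (p9, p1, p8) → 51.2539
  f6: (p9, p3, p8) → 37.3117
  f7: (p9, p10, p3) → 44.9489
  f8: (p5, p4, p6) → 31.4245
  f9: (p5, p9, p1) → 77.5145
  f10: (p7, p1, p12) → 17.1094
  f11: (p7, p3, p12) → 74.3241
  f12: (p7, p4, p3) → 105.0601
  f13: (p7, p5, p4) → 37.1168
  f14: (p7, p5, p1) → 25.8551
  f15: (p0, p10, p6) → 13.9082
  f16: (p0, p9, p10) → 32.6705
  f17: (p0, p5, p6) → 22.8392
  f18: (p0, p5, p9) → 58.6341
Σ area = 738.279

Euler characteristic 11−27+18 = 2 ✓


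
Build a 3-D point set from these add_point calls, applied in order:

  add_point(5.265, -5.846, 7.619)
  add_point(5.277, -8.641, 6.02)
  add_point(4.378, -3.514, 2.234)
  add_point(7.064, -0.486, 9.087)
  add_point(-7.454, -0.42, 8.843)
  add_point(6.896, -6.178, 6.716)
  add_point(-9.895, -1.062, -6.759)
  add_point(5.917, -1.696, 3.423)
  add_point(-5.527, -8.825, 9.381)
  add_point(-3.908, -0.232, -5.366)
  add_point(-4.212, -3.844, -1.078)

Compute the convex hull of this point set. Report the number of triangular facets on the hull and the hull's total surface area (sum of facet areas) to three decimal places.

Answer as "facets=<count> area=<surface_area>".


facets=16 area=576.056

10 of the 11 inputs are extreme points: [0, 1, 2, 3, 4, 5, 6, 7, 8, 9].

Triangle areas on the boundary:
  f1: (p4, p8, p6) → 68.1670
  f2: (p4, p8, p3) → 61.0670
  f3: (p4, p9, p6) → 45.4154
  f4: (p4, p9, p3) → 103.5873
  f5: (p1, p8, p6) → 104.2200
  f6: (p1, p9, p6) → 41.4561
  f7: (p0, p8, p3) → 28.7540
  f8: (p0, p1, p8) → 18.0480
  f9: (p7, p9, p3) → 25.5867
  f10: (p5, p7, p3) → 15.0480
  f11: (p5, p0, p3) → 5.5300
  f12: (p5, p0, p1) → 2.8046
  f13: (p2, p1, p9) → 26.7827
  f14: (p2, p7, p9) → 13.4348
  f15: (p2, p5, p1) → 8.7620
  f16: (p2, p5, p7) → 7.3924
Σ area = 576.056

Euler characteristic 10−24+16 = 2 ✓


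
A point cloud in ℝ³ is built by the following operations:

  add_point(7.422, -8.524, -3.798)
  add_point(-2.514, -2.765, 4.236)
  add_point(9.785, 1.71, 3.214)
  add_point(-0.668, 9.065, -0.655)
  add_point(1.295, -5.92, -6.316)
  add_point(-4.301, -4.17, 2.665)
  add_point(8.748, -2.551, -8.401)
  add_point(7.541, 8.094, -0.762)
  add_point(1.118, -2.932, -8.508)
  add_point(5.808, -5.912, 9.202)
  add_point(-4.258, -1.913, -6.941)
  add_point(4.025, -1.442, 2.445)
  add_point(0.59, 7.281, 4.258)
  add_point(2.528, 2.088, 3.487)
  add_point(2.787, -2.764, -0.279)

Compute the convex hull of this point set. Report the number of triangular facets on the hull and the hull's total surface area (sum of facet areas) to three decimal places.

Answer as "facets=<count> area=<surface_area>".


Extreme-point indices: [0, 1, 2, 3, 4, 5, 6, 7, 8, 9, 10, 12] — 12 of 15 on the boundary.

Per-facet area ½‖(b−a)×(c−a)‖:
  f1: (p9, p0, p5) → 74.6478
  f2: (p9, p0, p2) → 62.1371
  f3: (p10, p3, p5) → 62.4108
  f4: (p10, p8, p3) → 37.4123
  f5: (p1, p9, p5) → 10.7191
  f6: (p4, p10, p8) → 10.5544
  f7: (p4, p0, p5) → 37.2977
  f8: (p4, p10, p5) → 33.1083
  f9: (p12, p7, p3) → 21.4607
  f10: (p12, p1, p9) → 53.4928
  f11: (p12, p9, p2) → 56.5838
  f12: (p12, p7, p2) → 33.4592
  f13: (p12, p3, p5) → 33.5896
  f14: (p12, p1, p5) → 10.6797
  f15: (p6, p4, p8) → 14.1710
  f16: (p6, p4, p0) → 25.5350
  f17: (p6, p8, p3) → 55.0458
  f18: (p6, p7, p3) → 53.3579
  f19: (p6, p0, p2) → 45.6248
  f20: (p6, p7, p2) → 47.5421
Σ area = 778.830

Euler characteristic 12−30+20 = 2 ✓

facets=20 area=778.830


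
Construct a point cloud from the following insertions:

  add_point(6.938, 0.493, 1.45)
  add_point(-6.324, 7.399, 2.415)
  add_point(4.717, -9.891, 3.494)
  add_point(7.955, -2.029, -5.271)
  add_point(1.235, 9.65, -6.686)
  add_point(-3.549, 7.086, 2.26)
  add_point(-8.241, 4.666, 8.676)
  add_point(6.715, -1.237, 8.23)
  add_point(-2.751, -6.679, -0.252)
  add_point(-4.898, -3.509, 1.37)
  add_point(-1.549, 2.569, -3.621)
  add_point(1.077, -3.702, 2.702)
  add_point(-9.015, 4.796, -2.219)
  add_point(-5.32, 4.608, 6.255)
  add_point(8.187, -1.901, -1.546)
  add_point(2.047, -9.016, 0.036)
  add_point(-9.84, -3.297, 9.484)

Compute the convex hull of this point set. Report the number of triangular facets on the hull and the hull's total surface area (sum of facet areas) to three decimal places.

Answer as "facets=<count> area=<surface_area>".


13 of the 17 inputs are extreme points: [0, 1, 2, 3, 4, 5, 6, 7, 8, 12, 14, 15, 16].

Facet areas (half cross-product norm):
  f1: (p7, p2, p16) → 81.1390
  f2: (p7, p2, p14) → 43.4036
  f3: (p6, p7, p16) → 64.6518
  f4: (p0, p4, p14) → 27.1482
  f5: (p0, p7, p14) → 11.4747
  f6: (p0, p7, p4) → 31.9585
  f7: (p12, p8, p16) → 76.2334
  f8: (p12, p6, p16) → 44.3701
  f9: (p15, p2, p16) → 36.0901
  f10: (p15, p8, p16) → 27.1115
  f11: (p5, p7, p4) → 74.7736
  f12: (p5, p6, p7) → 60.0208
  f13: (p3, p15, p8) → 27.7761
  f14: (p3, p4, p14) → 25.1567
  f15: (p3, p12, p4) → 82.5204
  f16: (p3, p12, p8) → 83.9653
  f17: (p3, p2, p14) → 16.7727
  f18: (p3, p15, p2) → 23.1607
  f19: (p1, p12, p6) → 19.4069
  f20: (p1, p5, p6) → 9.5432
  f21: (p1, p12, p4) → 34.9723
  f22: (p1, p5, p4) → 12.8882
Σ area = 914.538

Euler: V−E+F = 13−33+22 = 2.

facets=22 area=914.538


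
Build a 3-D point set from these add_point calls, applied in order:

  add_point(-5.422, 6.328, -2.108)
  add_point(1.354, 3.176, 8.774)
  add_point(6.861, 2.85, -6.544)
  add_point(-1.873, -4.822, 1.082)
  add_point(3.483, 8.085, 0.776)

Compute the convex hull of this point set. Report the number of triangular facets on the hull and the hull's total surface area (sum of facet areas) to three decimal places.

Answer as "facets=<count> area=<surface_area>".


facets=6 area=351.425

Points on the hull: [0, 1, 2, 3, 4] (5 of 5).

Triangle areas on the boundary:
  f1: (p3, p2, p0) → 74.5186
  f2: (p1, p3, p0) → 64.8368
  f3: (p1, p3, p2) → 78.8364
  f4: (p4, p2, p0) → 45.7734
  f5: (p4, p1, p0) → 45.7675
  f6: (p4, p1, p2) → 41.6921
Σ area = 351.425

Check V−E+F: 5 − 9 + 6 = 2.


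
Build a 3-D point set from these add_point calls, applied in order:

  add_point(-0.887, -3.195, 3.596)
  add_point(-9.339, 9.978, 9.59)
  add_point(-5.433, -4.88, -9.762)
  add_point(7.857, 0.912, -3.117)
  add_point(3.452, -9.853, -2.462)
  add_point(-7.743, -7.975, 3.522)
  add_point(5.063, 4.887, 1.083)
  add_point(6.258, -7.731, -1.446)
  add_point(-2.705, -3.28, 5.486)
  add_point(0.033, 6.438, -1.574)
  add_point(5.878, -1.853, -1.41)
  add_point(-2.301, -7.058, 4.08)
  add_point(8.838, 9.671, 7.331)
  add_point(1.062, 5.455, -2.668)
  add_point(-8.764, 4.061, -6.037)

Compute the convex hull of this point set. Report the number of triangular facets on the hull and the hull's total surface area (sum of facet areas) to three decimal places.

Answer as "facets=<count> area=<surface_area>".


Extreme-point indices: [1, 2, 3, 4, 5, 7, 8, 9, 11, 12, 13, 14] — 12 of 15 on the boundary.

Area of each hull facet:
  f1: (p8, p12, p1) → 123.9715
  f2: (p8, p11, p12) → 26.4573
  f3: (p7, p11, p12) → 98.5386
  f4: (p7, p11, p4) → 16.6560
  f5: (p7, p3, p12) → 53.3366
  f6: (p7, p2, p4) → 20.1845
  f7: (p7, p3, p2) → 64.6802
  f8: (p5, p14, p1) → 122.7937
  f9: (p5, p14, p2) → 69.2958
  f10: (p5, p8, p1) → 51.8994
  f11: (p5, p8, p11) → 11.1892
  f12: (p5, p2, p4) → 73.4933
  f13: (p5, p11, p4) → 22.0552
  f14: (p13, p3, p12) → 52.6561
  f15: (p13, p3, p2) → 57.7084
  f16: (p13, p14, p2) → 53.5361
  f17: (p9, p13, p12) → 11.4463
  f18: (p9, p13, p14) → 9.0604
  f19: (p9, p12, p1) → 95.9620
  f20: (p9, p14, p1) → 75.1319
Σ area = 1110.053

Euler: V−E+F = 12−30+20 = 2.

facets=20 area=1110.053


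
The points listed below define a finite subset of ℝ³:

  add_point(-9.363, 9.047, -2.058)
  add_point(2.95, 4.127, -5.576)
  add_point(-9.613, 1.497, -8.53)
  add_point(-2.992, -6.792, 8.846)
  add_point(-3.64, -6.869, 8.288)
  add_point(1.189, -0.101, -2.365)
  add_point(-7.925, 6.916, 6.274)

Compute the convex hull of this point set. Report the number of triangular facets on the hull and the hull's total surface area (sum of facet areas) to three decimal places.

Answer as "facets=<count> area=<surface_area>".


facets=10 area=535.712

Extreme-point indices: [0, 1, 2, 3, 4, 5, 6] — 7 of 7 on the boundary.

Facet areas (half cross-product norm):
  f1: (p0, p1, p2) → 62.0315
  f2: (p5, p1, p2) → 34.8679
  f3: (p5, p3, p1) → 13.6588
  f4: (p6, p0, p2) → 38.9376
  f5: (p6, p3, p1) → 116.7783
  f6: (p6, p0, p1) → 59.8065
  f7: (p4, p5, p2) → 83.8491
  f8: (p4, p5, p3) → 5.6868
  f9: (p4, p6, p2) → 114.0010
  f10: (p4, p6, p3) → 6.0941
Σ area = 535.712

Euler characteristic 7−15+10 = 2 ✓


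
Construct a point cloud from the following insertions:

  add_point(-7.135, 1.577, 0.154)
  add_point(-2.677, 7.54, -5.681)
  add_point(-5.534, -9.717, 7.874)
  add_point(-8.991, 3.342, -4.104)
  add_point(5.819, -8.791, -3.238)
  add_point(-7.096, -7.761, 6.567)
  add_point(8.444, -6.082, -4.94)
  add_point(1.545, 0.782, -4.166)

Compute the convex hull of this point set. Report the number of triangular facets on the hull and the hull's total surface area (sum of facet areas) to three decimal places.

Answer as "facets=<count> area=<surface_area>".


facets=12 area=518.960

Extreme-point indices: [0, 1, 2, 3, 4, 5, 6, 7] — 8 of 8 on the boundary.

Facet areas (half cross-product norm):
  f1: (p1, p6, p3) → 67.8953
  f2: (p4, p6, p3) → 39.5910
  f3: (p4, p2, p6) → 20.6941
  f4: (p0, p1, p3) → 19.2033
  f5: (p0, p1, p2) → 38.3955
  f6: (p7, p2, p6) → 85.0072
  f7: (p7, p1, p6) → 13.6365
  f8: (p7, p1, p2) → 64.3605
  f9: (p5, p4, p3) → 121.2761
  f10: (p5, p4, p2) → 22.4570
  f11: (p5, p0, p3) → 17.6402
  f12: (p5, p0, p2) → 8.8030
Σ area = 518.960

Check V−E+F: 8 − 18 + 12 = 2.
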